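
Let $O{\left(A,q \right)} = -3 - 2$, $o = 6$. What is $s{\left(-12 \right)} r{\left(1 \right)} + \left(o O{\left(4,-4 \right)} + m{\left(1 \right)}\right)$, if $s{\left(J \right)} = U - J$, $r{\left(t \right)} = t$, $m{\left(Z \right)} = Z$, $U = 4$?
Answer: $-13$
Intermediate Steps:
$O{\left(A,q \right)} = -5$ ($O{\left(A,q \right)} = -3 - 2 = -5$)
$s{\left(J \right)} = 4 - J$
$s{\left(-12 \right)} r{\left(1 \right)} + \left(o O{\left(4,-4 \right)} + m{\left(1 \right)}\right) = \left(4 - -12\right) 1 + \left(6 \left(-5\right) + 1\right) = \left(4 + 12\right) 1 + \left(-30 + 1\right) = 16 \cdot 1 - 29 = 16 - 29 = -13$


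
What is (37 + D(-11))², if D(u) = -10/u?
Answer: 173889/121 ≈ 1437.1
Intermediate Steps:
(37 + D(-11))² = (37 - 10/(-11))² = (37 - 10*(-1/11))² = (37 + 10/11)² = (417/11)² = 173889/121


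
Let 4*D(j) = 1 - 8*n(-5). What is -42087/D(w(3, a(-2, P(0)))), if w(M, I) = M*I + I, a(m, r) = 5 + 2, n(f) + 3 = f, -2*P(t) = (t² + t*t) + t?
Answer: -168348/65 ≈ -2590.0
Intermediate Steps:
P(t) = -t² - t/2 (P(t) = -((t² + t*t) + t)/2 = -((t² + t²) + t)/2 = -(2*t² + t)/2 = -(t + 2*t²)/2 = -t² - t/2)
n(f) = -3 + f
a(m, r) = 7
w(M, I) = I + I*M (w(M, I) = I*M + I = I + I*M)
D(j) = 65/4 (D(j) = (1 - 8*(-3 - 5))/4 = (1 - 8*(-8))/4 = (1 + 64)/4 = (¼)*65 = 65/4)
-42087/D(w(3, a(-2, P(0)))) = -42087/65/4 = -42087*4/65 = -168348/65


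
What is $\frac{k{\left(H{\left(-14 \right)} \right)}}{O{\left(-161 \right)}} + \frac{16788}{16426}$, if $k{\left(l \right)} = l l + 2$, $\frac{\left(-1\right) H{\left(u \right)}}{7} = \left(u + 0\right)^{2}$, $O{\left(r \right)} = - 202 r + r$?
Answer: $\frac{5243891484}{88593631} \approx 59.19$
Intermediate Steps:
$O{\left(r \right)} = - 201 r$
$H{\left(u \right)} = - 7 u^{2}$ ($H{\left(u \right)} = - 7 \left(u + 0\right)^{2} = - 7 u^{2}$)
$k{\left(l \right)} = 2 + l^{2}$ ($k{\left(l \right)} = l^{2} + 2 = 2 + l^{2}$)
$\frac{k{\left(H{\left(-14 \right)} \right)}}{O{\left(-161 \right)}} + \frac{16788}{16426} = \frac{2 + \left(- 7 \left(-14\right)^{2}\right)^{2}}{\left(-201\right) \left(-161\right)} + \frac{16788}{16426} = \frac{2 + \left(\left(-7\right) 196\right)^{2}}{32361} + 16788 \cdot \frac{1}{16426} = \left(2 + \left(-1372\right)^{2}\right) \frac{1}{32361} + \frac{8394}{8213} = \left(2 + 1882384\right) \frac{1}{32361} + \frac{8394}{8213} = 1882386 \cdot \frac{1}{32361} + \frac{8394}{8213} = \frac{627462}{10787} + \frac{8394}{8213} = \frac{5243891484}{88593631}$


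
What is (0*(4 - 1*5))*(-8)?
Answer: 0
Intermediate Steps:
(0*(4 - 1*5))*(-8) = (0*(4 - 5))*(-8) = (0*(-1))*(-8) = 0*(-8) = 0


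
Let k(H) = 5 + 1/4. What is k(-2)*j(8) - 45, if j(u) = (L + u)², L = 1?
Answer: 1521/4 ≈ 380.25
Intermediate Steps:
k(H) = 21/4 (k(H) = 5 + ¼ = 21/4)
j(u) = (1 + u)²
k(-2)*j(8) - 45 = 21*(1 + 8)²/4 - 45 = (21/4)*9² - 45 = (21/4)*81 - 45 = 1701/4 - 45 = 1521/4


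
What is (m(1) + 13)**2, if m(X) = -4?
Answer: 81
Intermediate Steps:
(m(1) + 13)**2 = (-4 + 13)**2 = 9**2 = 81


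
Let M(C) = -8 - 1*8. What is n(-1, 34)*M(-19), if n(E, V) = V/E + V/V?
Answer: 528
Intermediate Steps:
M(C) = -16 (M(C) = -8 - 8 = -16)
n(E, V) = 1 + V/E (n(E, V) = V/E + 1 = 1 + V/E)
n(-1, 34)*M(-19) = ((-1 + 34)/(-1))*(-16) = -1*33*(-16) = -33*(-16) = 528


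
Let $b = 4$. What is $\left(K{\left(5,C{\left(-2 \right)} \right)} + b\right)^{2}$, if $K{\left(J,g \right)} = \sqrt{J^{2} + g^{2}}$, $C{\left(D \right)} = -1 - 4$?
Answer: $66 + 40 \sqrt{2} \approx 122.57$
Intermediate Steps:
$C{\left(D \right)} = -5$
$\left(K{\left(5,C{\left(-2 \right)} \right)} + b\right)^{2} = \left(\sqrt{5^{2} + \left(-5\right)^{2}} + 4\right)^{2} = \left(\sqrt{25 + 25} + 4\right)^{2} = \left(\sqrt{50} + 4\right)^{2} = \left(5 \sqrt{2} + 4\right)^{2} = \left(4 + 5 \sqrt{2}\right)^{2}$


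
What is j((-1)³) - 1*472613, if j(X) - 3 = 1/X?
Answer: -472611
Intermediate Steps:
j(X) = 3 + 1/X
j((-1)³) - 1*472613 = (3 + 1/((-1)³)) - 1*472613 = (3 + 1/(-1)) - 472613 = (3 - 1) - 472613 = 2 - 472613 = -472611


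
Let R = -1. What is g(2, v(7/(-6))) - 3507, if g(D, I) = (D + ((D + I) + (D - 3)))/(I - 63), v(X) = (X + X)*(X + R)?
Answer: -3657946/1043 ≈ -3507.1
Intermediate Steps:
v(X) = 2*X*(-1 + X) (v(X) = (X + X)*(X - 1) = (2*X)*(-1 + X) = 2*X*(-1 + X))
g(D, I) = (-3 + I + 3*D)/(-63 + I) (g(D, I) = (D + ((D + I) + (-3 + D)))/(-63 + I) = (D + (-3 + I + 2*D))/(-63 + I) = (-3 + I + 3*D)/(-63 + I))
g(2, v(7/(-6))) - 3507 = (-3 + 2*(7/(-6))*(-1 + 7/(-6)) + 3*2)/(-63 + 2*(7/(-6))*(-1 + 7/(-6))) - 3507 = (-3 + 2*(7*(-⅙))*(-1 + 7*(-⅙)) + 6)/(-63 + 2*(7*(-⅙))*(-1 + 7*(-⅙))) - 3507 = (-3 + 2*(-7/6)*(-1 - 7/6) + 6)/(-63 + 2*(-7/6)*(-1 - 7/6)) - 3507 = (-3 + 2*(-7/6)*(-13/6) + 6)/(-63 + 2*(-7/6)*(-13/6)) - 3507 = (-3 + 91/18 + 6)/(-63 + 91/18) - 3507 = (145/18)/(-1043/18) - 3507 = -18/1043*145/18 - 3507 = -145/1043 - 3507 = -3657946/1043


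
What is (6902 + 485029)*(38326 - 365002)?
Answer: -160702051356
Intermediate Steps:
(6902 + 485029)*(38326 - 365002) = 491931*(-326676) = -160702051356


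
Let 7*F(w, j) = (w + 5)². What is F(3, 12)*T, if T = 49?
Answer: 448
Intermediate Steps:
F(w, j) = (5 + w)²/7 (F(w, j) = (w + 5)²/7 = (5 + w)²/7)
F(3, 12)*T = ((5 + 3)²/7)*49 = ((⅐)*8²)*49 = ((⅐)*64)*49 = (64/7)*49 = 448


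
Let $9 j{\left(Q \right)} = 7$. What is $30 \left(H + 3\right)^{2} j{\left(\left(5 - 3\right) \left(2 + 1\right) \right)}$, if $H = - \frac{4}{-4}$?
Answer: $\frac{1120}{3} \approx 373.33$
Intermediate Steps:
$H = 1$ ($H = \left(-4\right) \left(- \frac{1}{4}\right) = 1$)
$j{\left(Q \right)} = \frac{7}{9}$ ($j{\left(Q \right)} = \frac{1}{9} \cdot 7 = \frac{7}{9}$)
$30 \left(H + 3\right)^{2} j{\left(\left(5 - 3\right) \left(2 + 1\right) \right)} = 30 \left(1 + 3\right)^{2} \cdot \frac{7}{9} = 30 \cdot 4^{2} \cdot \frac{7}{9} = 30 \cdot 16 \cdot \frac{7}{9} = 480 \cdot \frac{7}{9} = \frac{1120}{3}$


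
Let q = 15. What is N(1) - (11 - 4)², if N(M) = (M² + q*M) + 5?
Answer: -28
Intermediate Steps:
N(M) = 5 + M² + 15*M (N(M) = (M² + 15*M) + 5 = 5 + M² + 15*M)
N(1) - (11 - 4)² = (5 + 1² + 15*1) - (11 - 4)² = (5 + 1 + 15) - 1*7² = 21 - 1*49 = 21 - 49 = -28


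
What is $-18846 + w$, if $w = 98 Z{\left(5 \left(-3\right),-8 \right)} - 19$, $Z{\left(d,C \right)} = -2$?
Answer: $-19061$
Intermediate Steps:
$w = -215$ ($w = 98 \left(-2\right) - 19 = -196 - 19 = -215$)
$-18846 + w = -18846 - 215 = -19061$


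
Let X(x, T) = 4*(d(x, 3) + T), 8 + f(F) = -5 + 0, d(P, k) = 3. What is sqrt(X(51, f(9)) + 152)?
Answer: 4*sqrt(7) ≈ 10.583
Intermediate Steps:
f(F) = -13 (f(F) = -8 + (-5 + 0) = -8 - 5 = -13)
X(x, T) = 12 + 4*T (X(x, T) = 4*(3 + T) = 12 + 4*T)
sqrt(X(51, f(9)) + 152) = sqrt((12 + 4*(-13)) + 152) = sqrt((12 - 52) + 152) = sqrt(-40 + 152) = sqrt(112) = 4*sqrt(7)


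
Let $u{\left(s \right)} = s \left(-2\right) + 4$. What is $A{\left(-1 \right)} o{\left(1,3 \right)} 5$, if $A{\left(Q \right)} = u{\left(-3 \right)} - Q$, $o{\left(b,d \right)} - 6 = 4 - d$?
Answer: $385$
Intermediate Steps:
$u{\left(s \right)} = 4 - 2 s$ ($u{\left(s \right)} = - 2 s + 4 = 4 - 2 s$)
$o{\left(b,d \right)} = 10 - d$ ($o{\left(b,d \right)} = 6 - \left(-4 + d\right) = 10 - d$)
$A{\left(Q \right)} = 10 - Q$ ($A{\left(Q \right)} = \left(4 - -6\right) - Q = \left(4 + 6\right) - Q = 10 - Q$)
$A{\left(-1 \right)} o{\left(1,3 \right)} 5 = \left(10 - -1\right) \left(10 - 3\right) 5 = \left(10 + 1\right) \left(10 - 3\right) 5 = 11 \cdot 7 \cdot 5 = 77 \cdot 5 = 385$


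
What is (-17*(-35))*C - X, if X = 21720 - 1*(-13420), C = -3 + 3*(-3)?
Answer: -42280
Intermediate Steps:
C = -12 (C = -3 - 9 = -12)
X = 35140 (X = 21720 + 13420 = 35140)
(-17*(-35))*C - X = -17*(-35)*(-12) - 1*35140 = 595*(-12) - 35140 = -7140 - 35140 = -42280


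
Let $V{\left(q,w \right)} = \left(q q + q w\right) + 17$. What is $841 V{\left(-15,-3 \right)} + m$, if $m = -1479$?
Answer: $239888$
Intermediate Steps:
$V{\left(q,w \right)} = 17 + q^{2} + q w$ ($V{\left(q,w \right)} = \left(q^{2} + q w\right) + 17 = 17 + q^{2} + q w$)
$841 V{\left(-15,-3 \right)} + m = 841 \left(17 + \left(-15\right)^{2} - -45\right) - 1479 = 841 \left(17 + 225 + 45\right) - 1479 = 841 \cdot 287 - 1479 = 241367 - 1479 = 239888$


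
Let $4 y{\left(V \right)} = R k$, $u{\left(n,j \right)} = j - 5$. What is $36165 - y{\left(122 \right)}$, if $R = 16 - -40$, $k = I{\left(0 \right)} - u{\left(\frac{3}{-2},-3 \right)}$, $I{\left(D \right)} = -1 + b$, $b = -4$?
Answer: $36123$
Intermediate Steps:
$I{\left(D \right)} = -5$ ($I{\left(D \right)} = -1 - 4 = -5$)
$u{\left(n,j \right)} = -5 + j$
$k = 3$ ($k = -5 - \left(-5 - 3\right) = -5 - -8 = -5 + 8 = 3$)
$R = 56$ ($R = 16 + 40 = 56$)
$y{\left(V \right)} = 42$ ($y{\left(V \right)} = \frac{56 \cdot 3}{4} = \frac{1}{4} \cdot 168 = 42$)
$36165 - y{\left(122 \right)} = 36165 - 42 = 36123$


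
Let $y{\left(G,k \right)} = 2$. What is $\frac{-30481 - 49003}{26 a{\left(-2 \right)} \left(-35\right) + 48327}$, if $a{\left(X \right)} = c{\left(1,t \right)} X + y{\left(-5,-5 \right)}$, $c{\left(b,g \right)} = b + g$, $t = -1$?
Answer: $- \frac{79484}{46507} \approx -1.7091$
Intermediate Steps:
$a{\left(X \right)} = 2$ ($a{\left(X \right)} = \left(1 - 1\right) X + 2 = 0 X + 2 = 0 + 2 = 2$)
$\frac{-30481 - 49003}{26 a{\left(-2 \right)} \left(-35\right) + 48327} = \frac{-30481 - 49003}{26 \cdot 2 \left(-35\right) + 48327} = - \frac{79484}{52 \left(-35\right) + 48327} = - \frac{79484}{-1820 + 48327} = - \frac{79484}{46507}$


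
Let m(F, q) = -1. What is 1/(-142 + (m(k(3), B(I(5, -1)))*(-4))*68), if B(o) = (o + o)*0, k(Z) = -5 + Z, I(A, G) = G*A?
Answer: 1/130 ≈ 0.0076923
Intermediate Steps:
I(A, G) = A*G
B(o) = 0 (B(o) = (2*o)*0 = 0)
1/(-142 + (m(k(3), B(I(5, -1)))*(-4))*68) = 1/(-142 - 1*(-4)*68) = 1/(-142 + 4*68) = 1/(-142 + 272) = 1/130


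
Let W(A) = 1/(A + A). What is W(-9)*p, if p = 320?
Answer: -160/9 ≈ -17.778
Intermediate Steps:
W(A) = 1/(2*A)
W(-9)*p = ((1/2)/(-9))*320 = ((1/2)*(-1/9))*320 = -1/18*320 = -160/9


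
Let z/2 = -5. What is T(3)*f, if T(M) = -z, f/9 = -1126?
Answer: -101340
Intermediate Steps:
z = -10 (z = 2*(-5) = -10)
f = -10134 (f = 9*(-1126) = -10134)
T(M) = 10 (T(M) = -1*(-10) = 10)
T(3)*f = 10*(-10134) = -101340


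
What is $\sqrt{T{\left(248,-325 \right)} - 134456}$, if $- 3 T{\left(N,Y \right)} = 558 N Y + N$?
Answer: $\frac{28 \sqrt{170553}}{3} \approx 3854.5$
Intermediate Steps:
$T{\left(N,Y \right)} = - \frac{N}{3} - 186 N Y$ ($T{\left(N,Y \right)} = - \frac{558 N Y + N}{3} = - \frac{N + 558 N Y}{3} = - \frac{N}{3} - 186 N Y$)
$\sqrt{T{\left(248,-325 \right)} - 134456} = \sqrt{\left(- \frac{1}{3}\right) 248 \left(1 + 558 \left(-325\right)\right) - 134456} = \sqrt{\left(- \frac{1}{3}\right) 248 \left(1 - 181350\right) - 134456} = \sqrt{\left(- \frac{1}{3}\right) 248 \left(-181349\right) - 134456} = \sqrt{\frac{44974552}{3} - 134456} = \sqrt{\frac{44571184}{3}} = \frac{28 \sqrt{170553}}{3}$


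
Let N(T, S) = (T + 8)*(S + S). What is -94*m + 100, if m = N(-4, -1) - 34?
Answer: 4048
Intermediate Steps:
N(T, S) = 2*S*(8 + T) (N(T, S) = (8 + T)*(2*S) = 2*S*(8 + T))
m = -42 (m = 2*(-1)*(8 - 4) - 34 = 2*(-1)*4 - 34 = -8 - 34 = -42)
-94*m + 100 = -94*(-42) + 100 = 3948 + 100 = 4048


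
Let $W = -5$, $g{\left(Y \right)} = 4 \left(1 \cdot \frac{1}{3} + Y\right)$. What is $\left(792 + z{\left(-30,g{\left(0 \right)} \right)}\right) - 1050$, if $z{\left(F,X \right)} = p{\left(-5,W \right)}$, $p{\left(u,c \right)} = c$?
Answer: $-263$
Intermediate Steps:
$g{\left(Y \right)} = \frac{4}{3} + 4 Y$ ($g{\left(Y \right)} = 4 \left(1 \cdot \frac{1}{3} + Y\right) = 4 \left(\frac{1}{3} + Y\right) = \frac{4}{3} + 4 Y$)
$z{\left(F,X \right)} = -5$
$\left(792 + z{\left(-30,g{\left(0 \right)} \right)}\right) - 1050 = \left(792 - 5\right) - 1050 = 787 - 1050 = -263$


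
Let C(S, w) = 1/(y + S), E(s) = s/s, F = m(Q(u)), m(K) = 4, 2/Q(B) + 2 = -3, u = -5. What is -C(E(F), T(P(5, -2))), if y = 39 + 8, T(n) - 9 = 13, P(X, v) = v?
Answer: -1/48 ≈ -0.020833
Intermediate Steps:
Q(B) = -⅖ (Q(B) = 2/(-2 - 3) = 2/(-5) = 2*(-⅕) = -⅖)
T(n) = 22 (T(n) = 9 + 13 = 22)
y = 47
F = 4
E(s) = 1
C(S, w) = 1/(47 + S)
-C(E(F), T(P(5, -2))) = -1/(47 + 1) = -1/48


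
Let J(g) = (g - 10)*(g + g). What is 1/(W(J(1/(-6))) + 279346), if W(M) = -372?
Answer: 1/278974 ≈ 3.5846e-6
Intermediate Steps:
J(g) = 2*g*(-10 + g) (J(g) = (-10 + g)*(2*g) = 2*g*(-10 + g))
1/(W(J(1/(-6))) + 279346) = 1/(-372 + 279346) = 1/278974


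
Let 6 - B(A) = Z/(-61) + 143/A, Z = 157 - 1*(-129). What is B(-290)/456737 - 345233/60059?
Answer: -96184808029797/16733012164630 ≈ -5.7482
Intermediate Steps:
Z = 286 (Z = 157 + 129 = 286)
B(A) = 652/61 - 143/A (B(A) = 6 - (286/(-61) + 143/A) = 6 - (286*(-1/61) + 143/A) = 6 - (-286/61 + 143/A) = 6 + (286/61 - 143/A) = 652/61 - 143/A)
B(-290)/456737 - 345233/60059 = (652/61 - 143/(-290))/456737 - 345233/60059 = (652/61 - 143*(-1/290))*(1/456737) - 345233*1/60059 = (652/61 + 143/290)*(1/456737) - 345233/60059 = (197803/17690)*(1/456737) - 345233/60059 = 197803/8079677530 - 345233/60059 = -96184808029797/16733012164630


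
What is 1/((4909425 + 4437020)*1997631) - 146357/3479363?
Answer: -2732594704811621452/64962310719197466585 ≈ -0.042064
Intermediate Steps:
1/((4909425 + 4437020)*1997631) - 146357/3479363 = (1/1997631)/9346445 - 146357*1/3479363 = (1/9346445)*(1/1997631) - 146357/3479363 = 1/18670748271795 - 146357/3479363 = -2732594704811621452/64962310719197466585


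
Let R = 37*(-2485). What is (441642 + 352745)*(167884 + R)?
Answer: 60324954393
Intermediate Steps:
R = -91945
(441642 + 352745)*(167884 + R) = (441642 + 352745)*(167884 - 91945) = 794387*75939 = 60324954393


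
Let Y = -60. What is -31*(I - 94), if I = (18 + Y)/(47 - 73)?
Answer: 37231/13 ≈ 2863.9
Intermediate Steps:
I = 21/13 (I = (18 - 60)/(47 - 73) = -42/(-26) = -42*(-1/26) = 21/13 ≈ 1.6154)
-31*(I - 94) = -31*(21/13 - 94) = -31*(-1201/13) = 37231/13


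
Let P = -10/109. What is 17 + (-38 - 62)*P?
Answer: 2853/109 ≈ 26.174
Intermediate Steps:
P = -10/109 (P = -10*1/109 = -10/109 ≈ -0.091743)
17 + (-38 - 62)*P = 17 + (-38 - 62)*(-10/109) = 17 - 100*(-10/109) = 17 + 1000/109 = 2853/109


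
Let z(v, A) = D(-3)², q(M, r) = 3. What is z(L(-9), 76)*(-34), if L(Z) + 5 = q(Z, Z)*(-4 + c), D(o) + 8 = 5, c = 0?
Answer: -306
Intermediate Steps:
D(o) = -3 (D(o) = -8 + 5 = -3)
L(Z) = -17 (L(Z) = -5 + 3*(-4 + 0) = -5 + 3*(-4) = -5 - 12 = -17)
z(v, A) = 9 (z(v, A) = (-3)² = 9)
z(L(-9), 76)*(-34) = 9*(-34) = -306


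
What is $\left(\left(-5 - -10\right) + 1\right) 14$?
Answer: $84$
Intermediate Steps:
$\left(\left(-5 - -10\right) + 1\right) 14 = \left(\left(-5 + 10\right) + 1\right) 14 = \left(5 + 1\right) 14 = 6 \cdot 14 = 84$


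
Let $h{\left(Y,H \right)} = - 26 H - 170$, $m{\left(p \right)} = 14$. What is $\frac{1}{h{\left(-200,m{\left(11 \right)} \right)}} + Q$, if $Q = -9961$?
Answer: $- \frac{5319175}{534} \approx -9961.0$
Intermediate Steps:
$h{\left(Y,H \right)} = -170 - 26 H$
$\frac{1}{h{\left(-200,m{\left(11 \right)} \right)}} + Q = \frac{1}{-170 - 364} - 9961 = \frac{1}{-534} - 9961 = - \frac{1}{534} - 9961 = - \frac{5319175}{534}$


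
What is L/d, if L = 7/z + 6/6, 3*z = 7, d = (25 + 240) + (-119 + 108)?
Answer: 2/127 ≈ 0.015748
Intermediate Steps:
d = 254 (d = 265 - 11 = 254)
z = 7/3 (z = (⅓)*7 = 7/3 ≈ 2.3333)
L = 4 (L = 7/(7/3) + 6/6 = 7*(3/7) + 6*(⅙) = 3 + 1 = 4)
L/d = 4/254 = 4*(1/254) = 2/127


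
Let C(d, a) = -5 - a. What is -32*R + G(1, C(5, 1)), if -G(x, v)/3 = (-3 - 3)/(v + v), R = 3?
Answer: -195/2 ≈ -97.500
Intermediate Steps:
G(x, v) = 9/v (G(x, v) = -3*(-3 - 3)/(v + v) = -(-18)/(2*v) = -(-18)*1/(2*v) = -(-9)/v = 9/v)
-32*R + G(1, C(5, 1)) = -32*3 + 9/(-5 - 1*1) = -96 + 9/(-5 - 1) = -96 + 9/(-6) = -96 + 9*(-⅙) = -96 - 3/2 = -195/2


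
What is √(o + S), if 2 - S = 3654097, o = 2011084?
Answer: I*√1643011 ≈ 1281.8*I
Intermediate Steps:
S = -3654095 (S = 2 - 1*3654097 = 2 - 3654097 = -3654095)
√(o + S) = √(2011084 - 3654095) = √(-1643011) = I*√1643011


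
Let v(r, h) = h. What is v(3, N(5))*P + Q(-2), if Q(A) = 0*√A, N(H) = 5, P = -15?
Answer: -75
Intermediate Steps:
Q(A) = 0
v(3, N(5))*P + Q(-2) = 5*(-15) + 0 = -75 + 0 = -75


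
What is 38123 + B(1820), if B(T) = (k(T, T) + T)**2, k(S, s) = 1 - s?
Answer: 38124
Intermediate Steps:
B(T) = 1 (B(T) = ((1 - T) + T)**2 = 1**2 = 1)
38123 + B(1820) = 38123 + 1 = 38124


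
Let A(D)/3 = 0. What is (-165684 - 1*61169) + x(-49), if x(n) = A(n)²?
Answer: -226853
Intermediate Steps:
A(D) = 0 (A(D) = 3*0 = 0)
x(n) = 0 (x(n) = 0² = 0)
(-165684 - 1*61169) + x(-49) = (-165684 - 1*61169) + 0 = (-165684 - 61169) + 0 = -226853 + 0 = -226853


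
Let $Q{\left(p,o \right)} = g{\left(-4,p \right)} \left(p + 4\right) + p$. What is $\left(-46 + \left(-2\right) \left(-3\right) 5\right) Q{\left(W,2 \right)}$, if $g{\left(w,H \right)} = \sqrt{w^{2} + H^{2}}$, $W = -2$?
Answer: $32 - 64 \sqrt{5} \approx -111.11$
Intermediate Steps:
$g{\left(w,H \right)} = \sqrt{H^{2} + w^{2}}$
$Q{\left(p,o \right)} = p + \sqrt{16 + p^{2}} \left(4 + p\right)$ ($Q{\left(p,o \right)} = \sqrt{p^{2} + \left(-4\right)^{2}} \left(p + 4\right) + p = \sqrt{p^{2} + 16} \left(4 + p\right) + p = \sqrt{16 + p^{2}} \left(4 + p\right) + p = p + \sqrt{16 + p^{2}} \left(4 + p\right)$)
$\left(-46 + \left(-2\right) \left(-3\right) 5\right) Q{\left(W,2 \right)} = \left(-46 + \left(-2\right) \left(-3\right) 5\right) \left(-2 + 4 \sqrt{16 + \left(-2\right)^{2}} - 2 \sqrt{16 + \left(-2\right)^{2}}\right) = \left(-46 + 6 \cdot 5\right) \left(-2 + 4 \sqrt{16 + 4} - 2 \sqrt{16 + 4}\right) = \left(-46 + 30\right) \left(-2 + 4 \sqrt{20} - 2 \sqrt{20}\right) = - 16 \left(-2 + 4 \cdot 2 \sqrt{5} - 2 \cdot 2 \sqrt{5}\right) = - 16 \left(-2 + 8 \sqrt{5} - 4 \sqrt{5}\right) = - 16 \left(-2 + 4 \sqrt{5}\right) = 32 - 64 \sqrt{5}$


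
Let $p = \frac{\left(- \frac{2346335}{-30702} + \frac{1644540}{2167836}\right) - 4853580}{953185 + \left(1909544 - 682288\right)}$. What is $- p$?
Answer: $\frac{26919508831181135}{12093616291187046} \approx 2.2259$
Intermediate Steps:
$p = - \frac{26919508831181135}{12093616291187046}$ ($p = \frac{\left(\left(-2346335\right) \left(- \frac{1}{30702}\right) + 1644540 \cdot \frac{1}{2167836}\right) - 4853580}{953185 + \left(1909544 - 682288\right)} = \frac{\left(\frac{2346335}{30702} + \frac{137045}{180653}\right) - 4853580}{953185 + 1227256} = \frac{\frac{428080012345}{5546408406} - 4853580}{2180441} = \left(- \frac{26919508831181135}{5546408406}\right) \frac{1}{2180441} = - \frac{26919508831181135}{12093616291187046} \approx -2.2259$)
$- p = \left(-1\right) \left(- \frac{26919508831181135}{12093616291187046}\right) = \frac{26919508831181135}{12093616291187046}$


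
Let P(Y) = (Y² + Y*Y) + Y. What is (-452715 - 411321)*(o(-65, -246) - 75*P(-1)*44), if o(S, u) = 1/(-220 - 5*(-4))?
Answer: 142566156009/50 ≈ 2.8513e+9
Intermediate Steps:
P(Y) = Y + 2*Y² (P(Y) = (Y² + Y²) + Y = 2*Y² + Y = Y + 2*Y²)
o(S, u) = -1/200 (o(S, u) = 1/(-220 + 20) = 1/(-200) = -1/200)
(-452715 - 411321)*(o(-65, -246) - 75*P(-1)*44) = (-452715 - 411321)*(-1/200 - (-75)*(1 + 2*(-1))*44) = -864036*(-1/200 - (-75)*(1 - 2)*44) = -864036*(-1/200 - (-75)*(-1)*44) = -864036*(-1/200 - 75*1*44) = -864036*(-1/200 - 75*44) = -864036*(-1/200 - 3300) = -864036*(-660001/200) = 142566156009/50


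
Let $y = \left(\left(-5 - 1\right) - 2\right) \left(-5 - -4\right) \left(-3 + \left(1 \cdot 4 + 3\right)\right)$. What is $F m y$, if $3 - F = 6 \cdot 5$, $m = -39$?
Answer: $33696$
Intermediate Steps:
$F = -27$ ($F = 3 - 6 \cdot 5 = 3 - 30 = -27$)
$y = 32$ ($y = \left(-6 - 2\right) \left(-5 + 4\right) \left(-3 + \left(4 + 3\right)\right) = \left(-8\right) \left(-1\right) \left(-3 + 7\right) = 8 \cdot 4 = 32$)
$F m y = \left(-27\right) \left(-39\right) 32 = 1053 \cdot 32 = 33696$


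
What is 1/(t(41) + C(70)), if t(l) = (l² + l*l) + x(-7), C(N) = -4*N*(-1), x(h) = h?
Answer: 1/3635 ≈ 0.00027510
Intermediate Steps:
C(N) = 4*N
t(l) = -7 + 2*l² (t(l) = (l² + l*l) - 7 = (l² + l²) - 7 = 2*l² - 7 = -7 + 2*l²)
1/(t(41) + C(70)) = 1/((-7 + 2*41²) + 4*70) = 1/((-7 + 2*1681) + 280) = 1/((-7 + 3362) + 280) = 1/(3355 + 280) = 1/3635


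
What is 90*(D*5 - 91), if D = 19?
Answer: 360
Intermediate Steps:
90*(D*5 - 91) = 90*(19*5 - 91) = 90*(95 - 91) = 90*4 = 360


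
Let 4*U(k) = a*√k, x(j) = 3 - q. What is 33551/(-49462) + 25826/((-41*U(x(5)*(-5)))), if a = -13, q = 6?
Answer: -4793/7066 + 103304*√15/7995 ≈ 49.365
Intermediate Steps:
x(j) = -3 (x(j) = 3 - 1*6 = 3 - 6 = -3)
U(k) = -13*√k/4 (U(k) = (-13*√k)/4 = -13*√k/4)
33551/(-49462) + 25826/((-41*U(x(5)*(-5)))) = 33551/(-49462) + 25826/((-(-533)*√(-3*(-5))/4)) = 33551*(-1/49462) + 25826/((-(-533)*√15/4)) = -4793/7066 + 25826/((533*√15/4)) = -4793/7066 + 25826*(4*√15/7995) = -4793/7066 + 103304*√15/7995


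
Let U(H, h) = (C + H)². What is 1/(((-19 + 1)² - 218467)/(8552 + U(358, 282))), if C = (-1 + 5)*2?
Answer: -142508/218143 ≈ -0.65328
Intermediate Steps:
C = 8 (C = 4*2 = 8)
U(H, h) = (8 + H)²
1/(((-19 + 1)² - 218467)/(8552 + U(358, 282))) = 1/(((-19 + 1)² - 218467)/(8552 + (8 + 358)²)) = 1/(((-18)² - 218467)/(8552 + 366²)) = 1/((324 - 218467)/(8552 + 133956)) = 1/(-218143/142508) = -142508/218143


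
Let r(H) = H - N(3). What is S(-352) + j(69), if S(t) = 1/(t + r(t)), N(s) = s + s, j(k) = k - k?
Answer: -1/710 ≈ -0.0014085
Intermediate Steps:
j(k) = 0
N(s) = 2*s
r(H) = -6 + H (r(H) = H - 2*3 = H - 1*6 = H - 6 = -6 + H)
S(t) = 1/(-6 + 2*t) (S(t) = 1/(t + (-6 + t)) = 1/(-6 + 2*t))
S(-352) + j(69) = 1/(2*(-3 - 352)) + 0 = (½)/(-355) + 0 = (½)*(-1/355) + 0 = -1/710 + 0 = -1/710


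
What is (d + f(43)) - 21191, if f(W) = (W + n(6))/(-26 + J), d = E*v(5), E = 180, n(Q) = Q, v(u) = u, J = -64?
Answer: -1826239/90 ≈ -20292.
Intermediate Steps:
d = 900 (d = 180*5 = 900)
f(W) = -1/15 - W/90 (f(W) = (W + 6)/(-26 - 64) = (6 + W)/(-90) = (6 + W)*(-1/90) = -1/15 - W/90)
(d + f(43)) - 21191 = (900 + (-1/15 - 1/90*43)) - 21191 = (900 + (-1/15 - 43/90)) - 21191 = (900 - 49/90) - 21191 = 80951/90 - 21191 = -1826239/90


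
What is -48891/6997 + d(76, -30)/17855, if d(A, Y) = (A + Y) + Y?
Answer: -872836853/124931435 ≈ -6.9865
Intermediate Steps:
d(A, Y) = A + 2*Y
-48891/6997 + d(76, -30)/17855 = -48891/6997 + (76 + 2*(-30))/17855 = -48891*1/6997 + (76 - 60)*(1/17855) = -48891/6997 + 16*(1/17855) = -48891/6997 + 16/17855 = -872836853/124931435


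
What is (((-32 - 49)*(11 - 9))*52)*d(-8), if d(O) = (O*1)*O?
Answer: -539136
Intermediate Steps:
d(O) = O² (d(O) = O*O = O²)
(((-32 - 49)*(11 - 9))*52)*d(-8) = (((-32 - 49)*(11 - 9))*52)*(-8)² = (-81*2*52)*64 = -162*52*64 = -8424*64 = -539136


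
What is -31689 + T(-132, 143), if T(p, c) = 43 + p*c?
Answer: -50522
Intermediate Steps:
T(p, c) = 43 + c*p
-31689 + T(-132, 143) = -31689 + (43 + 143*(-132)) = -31689 + (43 - 18876) = -31689 - 18833 = -50522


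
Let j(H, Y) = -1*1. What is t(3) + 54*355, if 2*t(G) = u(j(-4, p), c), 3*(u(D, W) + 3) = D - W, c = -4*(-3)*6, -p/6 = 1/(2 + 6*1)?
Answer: 57469/3 ≈ 19156.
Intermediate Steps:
p = -¾ (p = -6/(2 + 6*1) = -6/(2 + 6) = -6/8 = -6*⅛ = -¾ ≈ -0.75000)
j(H, Y) = -1
c = 72 (c = 12*6 = 72)
u(D, W) = -3 - W/3 + D/3 (u(D, W) = -3 + (D - W)/3 = -3 + (-W/3 + D/3) = -3 - W/3 + D/3)
t(G) = -41/3 (t(G) = (-3 - ⅓*72 + (⅓)*(-1))/2 = (-3 - 24 - ⅓)/2 = (½)*(-82/3) = -41/3)
t(3) + 54*355 = -41/3 + 54*355 = -41/3 + 19170 = 57469/3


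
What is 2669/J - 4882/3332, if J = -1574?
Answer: -2072172/655571 ≈ -3.1609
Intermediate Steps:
2669/J - 4882/3332 = 2669/(-1574) - 4882/3332 = 2669*(-1/1574) - 4882*1/3332 = -2669/1574 - 2441/1666 = -2072172/655571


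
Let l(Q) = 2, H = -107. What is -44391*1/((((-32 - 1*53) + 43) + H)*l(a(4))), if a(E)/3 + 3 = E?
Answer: 44391/298 ≈ 148.96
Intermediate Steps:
a(E) = -9 + 3*E
-44391*1/((((-32 - 1*53) + 43) + H)*l(a(4))) = -44391*1/(2*(((-32 - 1*53) + 43) - 107)) = -44391*1/(2*(((-32 - 53) + 43) - 107)) = -44391*1/(2*((-85 + 43) - 107)) = -44391*1/(2*(-42 - 107)) = -44391/((-149*2)) = -44391/(-298) = -44391*(-1/298) = 44391/298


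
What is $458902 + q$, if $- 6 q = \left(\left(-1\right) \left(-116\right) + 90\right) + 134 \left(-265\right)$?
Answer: $464786$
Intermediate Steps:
$q = 5884$ ($q = - \frac{\left(\left(-1\right) \left(-116\right) + 90\right) + 134 \left(-265\right)}{6} = - \frac{\left(116 + 90\right) - 35510}{6} = - \frac{206 - 35510}{6} = \left(- \frac{1}{6}\right) \left(-35304\right) = 5884$)
$458902 + q = 458902 + 5884 = 464786$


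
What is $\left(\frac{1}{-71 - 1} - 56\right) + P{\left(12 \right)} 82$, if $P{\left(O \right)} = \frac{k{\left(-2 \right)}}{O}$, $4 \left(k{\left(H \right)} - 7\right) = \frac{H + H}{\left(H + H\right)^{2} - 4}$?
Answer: $- \frac{35}{4} \approx -8.75$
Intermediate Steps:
$k{\left(H \right)} = 7 + \frac{H}{2 \left(-4 + 4 H^{2}\right)}$ ($k{\left(H \right)} = 7 + \frac{\left(H + H\right) \frac{1}{\left(H + H\right)^{2} - 4}}{4} = 7 + \frac{2 H \frac{1}{\left(2 H\right)^{2} - 4}}{4} = 7 + \frac{2 H \frac{1}{4 H^{2} - 4}}{4} = 7 + \frac{2 H \frac{1}{-4 + 4 H^{2}}}{4} = 7 + \frac{H}{2 \left(-4 + 4 H^{2}\right)}$)
$P{\left(O \right)} = \frac{83}{12 O}$ ($P{\left(O \right)} = \frac{\frac{1}{8} \frac{1}{-1 + \left(-2\right)^{2}} \left(-56 - 2 + 56 \left(-2\right)^{2}\right)}{O} = \frac{\frac{1}{8} \frac{1}{-1 + 4} \left(-56 - 2 + 56 \cdot 4\right)}{O} = \frac{\frac{1}{8} \cdot \frac{1}{3} \left(-56 - 2 + 224\right)}{O} = \frac{\frac{1}{8} \cdot \frac{1}{3} \cdot 166}{O} = \frac{83}{12 O}$)
$\left(\frac{1}{-71 - 1} - 56\right) + P{\left(12 \right)} 82 = \left(\frac{1}{-71 - 1} - 56\right) + \frac{83}{12 \cdot 12} \cdot 82 = \left(\frac{1}{-72} - 56\right) + \frac{83}{12} \cdot \frac{1}{12} \cdot 82 = \left(- \frac{1}{72} - 56\right) + \frac{83}{144} \cdot 82 = - \frac{4033}{72} + \frac{3403}{72} = - \frac{35}{4}$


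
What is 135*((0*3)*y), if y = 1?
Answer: 0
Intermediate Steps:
135*((0*3)*y) = 135*((0*3)*1) = 135*(0*1) = 135*0 = 0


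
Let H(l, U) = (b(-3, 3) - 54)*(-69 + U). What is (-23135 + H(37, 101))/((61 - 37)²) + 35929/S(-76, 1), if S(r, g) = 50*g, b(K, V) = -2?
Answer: 3241459/4800 ≈ 675.30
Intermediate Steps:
H(l, U) = 3864 - 56*U (H(l, U) = (-2 - 54)*(-69 + U) = -56*(-69 + U) = 3864 - 56*U)
(-23135 + H(37, 101))/((61 - 37)²) + 35929/S(-76, 1) = (-23135 + (3864 - 56*101))/((61 - 37)²) + 35929/((50*1)) = (-23135 + (3864 - 5656))/(24²) + 35929/50 = (-23135 - 1792)/576 + 35929*(1/50) = -24927*1/576 + 35929/50 = -8309/192 + 35929/50 = 3241459/4800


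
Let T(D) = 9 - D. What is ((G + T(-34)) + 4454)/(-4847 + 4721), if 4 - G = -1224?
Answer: -5725/126 ≈ -45.437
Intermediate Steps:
G = 1228 (G = 4 - 1*(-1224) = 4 + 1224 = 1228)
((G + T(-34)) + 4454)/(-4847 + 4721) = ((1228 + (9 - 1*(-34))) + 4454)/(-4847 + 4721) = ((1228 + (9 + 34)) + 4454)/(-126) = ((1228 + 43) + 4454)*(-1/126) = (1271 + 4454)*(-1/126) = 5725*(-1/126) = -5725/126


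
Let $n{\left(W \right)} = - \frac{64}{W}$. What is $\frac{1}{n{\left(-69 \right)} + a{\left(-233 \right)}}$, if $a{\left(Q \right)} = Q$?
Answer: $- \frac{69}{16013} \approx -0.004309$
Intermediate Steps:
$\frac{1}{n{\left(-69 \right)} + a{\left(-233 \right)}} = \frac{1}{- \frac{64}{-69} - 233} = \frac{1}{\left(-64\right) \left(- \frac{1}{69}\right) - 233} = \frac{1}{\frac{64}{69} - 233} = \frac{1}{- \frac{16013}{69}} = - \frac{69}{16013}$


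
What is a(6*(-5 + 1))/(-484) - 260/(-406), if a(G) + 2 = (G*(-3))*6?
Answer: -12185/49126 ≈ -0.24804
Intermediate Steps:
a(G) = -2 - 18*G (a(G) = -2 + (G*(-3))*6 = -2 - 3*G*6 = -2 - 18*G)
a(6*(-5 + 1))/(-484) - 260/(-406) = (-2 - 108*(-5 + 1))/(-484) - 260/(-406) = (-2 - 108*(-4))*(-1/484) - 260*(-1/406) = (-2 - 18*(-24))*(-1/484) + 130/203 = (-2 + 432)*(-1/484) + 130/203 = 430*(-1/484) + 130/203 = -215/242 + 130/203 = -12185/49126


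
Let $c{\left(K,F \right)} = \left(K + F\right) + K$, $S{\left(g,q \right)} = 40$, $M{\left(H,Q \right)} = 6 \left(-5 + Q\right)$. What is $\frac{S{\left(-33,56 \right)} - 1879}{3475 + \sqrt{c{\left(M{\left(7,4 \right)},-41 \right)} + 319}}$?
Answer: $- \frac{6390525}{12075359} + \frac{1839 \sqrt{266}}{12075359} \approx -0.52674$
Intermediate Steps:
$M{\left(H,Q \right)} = -30 + 6 Q$
$c{\left(K,F \right)} = F + 2 K$ ($c{\left(K,F \right)} = \left(F + K\right) + K = F + 2 K$)
$\frac{S{\left(-33,56 \right)} - 1879}{3475 + \sqrt{c{\left(M{\left(7,4 \right)},-41 \right)} + 319}} = \frac{40 - 1879}{3475 + \sqrt{\left(-41 + 2 \left(-30 + 6 \cdot 4\right)\right) + 319}} = - \frac{1839}{3475 + \sqrt{\left(-41 + 2 \left(-30 + 24\right)\right) + 319}} = - \frac{1839}{3475 + \sqrt{\left(-41 + 2 \left(-6\right)\right) + 319}} = - \frac{1839}{3475 + \sqrt{\left(-41 - 12\right) + 319}} = - \frac{1839}{3475 + \sqrt{-53 + 319}} = - \frac{1839}{3475 + \sqrt{266}}$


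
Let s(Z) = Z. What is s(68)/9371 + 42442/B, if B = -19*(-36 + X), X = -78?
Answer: 198935635/10148793 ≈ 19.602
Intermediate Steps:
B = 2166 (B = -19*(-36 - 78) = -19*(-114) = 2166)
s(68)/9371 + 42442/B = 68/9371 + 42442/2166 = 68*(1/9371) + 42442*(1/2166) = 68/9371 + 21221/1083 = 198935635/10148793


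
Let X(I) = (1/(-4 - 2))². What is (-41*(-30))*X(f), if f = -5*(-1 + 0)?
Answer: 205/6 ≈ 34.167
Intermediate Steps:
f = 5 (f = -5*(-1) = 5)
X(I) = 1/36 (X(I) = (1/(-6))² = (-⅙)² = 1/36)
(-41*(-30))*X(f) = -41*(-30)*(1/36) = 1230*(1/36) = 205/6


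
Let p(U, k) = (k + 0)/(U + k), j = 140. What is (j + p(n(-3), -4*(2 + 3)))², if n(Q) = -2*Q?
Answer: 980100/49 ≈ 20002.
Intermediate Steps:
p(U, k) = k/(U + k)
(j + p(n(-3), -4*(2 + 3)))² = (140 + (-4*(2 + 3))/(-2*(-3) - 4*(2 + 3)))² = (140 + (-4*5)/(6 - 4*5))² = (140 - 20/(6 - 20))² = (140 - 20/(-14))² = (140 - 20*(-1/14))² = (140 + 10/7)² = (990/7)² = 980100/49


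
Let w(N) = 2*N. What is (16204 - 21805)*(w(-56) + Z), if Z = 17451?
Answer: -97115739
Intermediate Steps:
(16204 - 21805)*(w(-56) + Z) = (16204 - 21805)*(2*(-56) + 17451) = -5601*(-112 + 17451) = -5601*17339 = -97115739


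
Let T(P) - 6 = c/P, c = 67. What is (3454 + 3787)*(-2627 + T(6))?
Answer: -113386819/6 ≈ -1.8898e+7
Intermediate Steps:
T(P) = 6 + 67/P
(3454 + 3787)*(-2627 + T(6)) = (3454 + 3787)*(-2627 + (6 + 67/6)) = 7241*(-2627 + (6 + 67*(⅙))) = 7241*(-2627 + (6 + 67/6)) = 7241*(-2627 + 103/6) = 7241*(-15659/6) = -113386819/6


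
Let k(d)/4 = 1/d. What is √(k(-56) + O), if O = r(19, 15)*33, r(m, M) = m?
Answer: √122878/14 ≈ 25.039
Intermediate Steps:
k(d) = 4/d
O = 627 (O = 19*33 = 627)
√(k(-56) + O) = √(4/(-56) + 627) = √(4*(-1/56) + 627) = √(-1/14 + 627) = √(8777/14) = √122878/14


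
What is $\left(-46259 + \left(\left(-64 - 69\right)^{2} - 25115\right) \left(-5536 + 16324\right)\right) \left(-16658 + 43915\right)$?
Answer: $-2184865161379$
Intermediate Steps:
$\left(-46259 + \left(\left(-64 - 69\right)^{2} - 25115\right) \left(-5536 + 16324\right)\right) \left(-16658 + 43915\right) = \left(-46259 + \left(\left(-133\right)^{2} - 25115\right) 10788\right) 27257 = \left(-46259 + \left(17689 - 25115\right) 10788\right) 27257 = \left(-46259 - 80111688\right) 27257 = \left(-80157947\right) 27257 = -2184865161379$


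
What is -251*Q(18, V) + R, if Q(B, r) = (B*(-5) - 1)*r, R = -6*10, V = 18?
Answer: 411078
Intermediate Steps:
R = -60
Q(B, r) = r*(-1 - 5*B) (Q(B, r) = (-5*B - 1)*r = (-1 - 5*B)*r = r*(-1 - 5*B))
-251*Q(18, V) + R = -(-251)*18*(1 + 5*18) - 60 = -(-251)*18*(1 + 90) - 60 = -(-251)*18*91 - 60 = -251*(-1638) - 60 = 411138 - 60 = 411078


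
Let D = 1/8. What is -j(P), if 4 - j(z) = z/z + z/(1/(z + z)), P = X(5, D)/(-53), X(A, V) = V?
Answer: -269663/89888 ≈ -3.0000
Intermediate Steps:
D = ⅛ ≈ 0.12500
P = -1/424 (P = (⅛)/(-53) = (⅛)*(-1/53) = -1/424 ≈ -0.0023585)
j(z) = 3 - 2*z² (j(z) = 4 - (z/z + z/(1/(z + z))) = 4 - (1 + z/(1/(2*z))) = 4 - (1 + z/((1/(2*z)))) = 4 - (1 + z*(2*z)) = 4 - (1 + 2*z²) = 4 + (-1 - 2*z²) = 3 - 2*z²)
-j(P) = -(3 - 2*(-1/424)²) = -(3 - 2*1/179776) = -(3 - 1/89888) = -1*269663/89888 = -269663/89888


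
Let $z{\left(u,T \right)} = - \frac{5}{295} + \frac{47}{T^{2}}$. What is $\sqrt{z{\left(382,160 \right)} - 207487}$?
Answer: $\frac{i \sqrt{18489914869993}}{9440} \approx 455.51 i$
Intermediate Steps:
$z{\left(u,T \right)} = - \frac{1}{59} + \frac{47}{T^{2}}$ ($z{\left(u,T \right)} = \left(-5\right) \frac{1}{295} + \frac{47}{T^{2}} = - \frac{1}{59} + \frac{47}{T^{2}}$)
$\sqrt{z{\left(382,160 \right)} - 207487} = \sqrt{\left(- \frac{1}{59} + \frac{47}{25600}\right) - 207487} = \sqrt{- \frac{22827}{1510400} - 207487} = \sqrt{- \frac{313388387627}{1510400}} = \frac{i \sqrt{18489914869993}}{9440}$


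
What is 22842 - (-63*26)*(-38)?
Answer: -39402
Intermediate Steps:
22842 - (-63*26)*(-38) = 22842 - (-1638)*(-38) = 22842 - 1*62244 = 22842 - 62244 = -39402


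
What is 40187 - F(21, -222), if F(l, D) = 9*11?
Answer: 40088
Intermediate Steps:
F(l, D) = 99
40187 - F(21, -222) = 40187 - 1*99 = 40187 - 99 = 40088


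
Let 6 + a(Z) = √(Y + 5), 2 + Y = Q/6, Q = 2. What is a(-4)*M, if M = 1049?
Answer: -6294 + 1049*√30/3 ≈ -4378.8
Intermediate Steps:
Y = -5/3 (Y = -2 + 2/6 = -2 + 2*(⅙) = -2 + ⅓ = -5/3 ≈ -1.6667)
a(Z) = -6 + √30/3 (a(Z) = -6 + √(-5/3 + 5) = -6 + √(10/3) = -6 + √30/3)
a(-4)*M = (-6 + √30/3)*1049 = -6294 + 1049*√30/3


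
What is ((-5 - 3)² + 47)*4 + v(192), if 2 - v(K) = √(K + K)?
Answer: 446 - 8*√6 ≈ 426.40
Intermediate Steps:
v(K) = 2 - √2*√K (v(K) = 2 - √(K + K) = 2 - √(2*K) = 2 - √2*√K)
((-5 - 3)² + 47)*4 + v(192) = ((-5 - 3)² + 47)*4 + (2 - √2*√192) = ((-8)² + 47)*4 + (2 - √2*8*√3) = (64 + 47)*4 + (2 - 8*√6) = 111*4 + (2 - 8*√6) = 444 + (2 - 8*√6) = 446 - 8*√6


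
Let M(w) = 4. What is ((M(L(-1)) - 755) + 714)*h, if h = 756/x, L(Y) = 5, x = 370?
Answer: -378/5 ≈ -75.600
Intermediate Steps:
h = 378/185 (h = 756/370 = 756*(1/370) = 378/185 ≈ 2.0432)
((M(L(-1)) - 755) + 714)*h = ((4 - 755) + 714)*(378/185) = (-751 + 714)*(378/185) = -37*378/185 = -378/5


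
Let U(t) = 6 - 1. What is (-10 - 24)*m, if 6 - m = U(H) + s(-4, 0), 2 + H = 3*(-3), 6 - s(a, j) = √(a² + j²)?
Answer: 34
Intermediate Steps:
s(a, j) = 6 - √(a² + j²)
H = -11 (H = -2 + 3*(-3) = -2 - 9 = -11)
U(t) = 5
m = -1 (m = 6 - (5 + (6 - √((-4)² + 0²))) = 6 - (5 + (6 - √(16 + 0))) = 6 - (5 + (6 - √16)) = 6 - (5 + (6 - 1*4)) = 6 - (5 + (6 - 4)) = 6 - (5 + 2) = 6 - 1*7 = 6 - 7 = -1)
(-10 - 24)*m = (-10 - 24)*(-1) = -34*(-1) = 34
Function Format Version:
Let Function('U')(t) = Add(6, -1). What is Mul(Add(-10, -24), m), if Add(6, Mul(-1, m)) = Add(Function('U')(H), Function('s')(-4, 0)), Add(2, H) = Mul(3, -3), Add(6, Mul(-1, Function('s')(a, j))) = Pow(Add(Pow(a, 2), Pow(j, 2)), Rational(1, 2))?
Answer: 34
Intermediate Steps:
Function('s')(a, j) = Add(6, Mul(-1, Pow(Add(Pow(a, 2), Pow(j, 2)), Rational(1, 2))))
H = -11 (H = Add(-2, Mul(3, -3)) = Add(-2, -9) = -11)
Function('U')(t) = 5
m = -1 (m = Add(6, Mul(-1, Add(5, Add(6, Mul(-1, Pow(Add(Pow(-4, 2), Pow(0, 2)), Rational(1, 2))))))) = Add(6, Mul(-1, Add(5, Add(6, Mul(-1, Pow(Add(16, 0), Rational(1, 2))))))) = Add(6, Mul(-1, Add(5, Add(6, Mul(-1, Pow(16, Rational(1, 2))))))) = Add(6, Mul(-1, Add(5, Add(6, Mul(-1, 4))))) = Add(6, Mul(-1, Add(5, Add(6, -4)))) = Add(6, Mul(-1, Add(5, 2))) = Add(6, Mul(-1, 7)) = Add(6, -7) = -1)
Mul(Add(-10, -24), m) = Mul(Add(-10, -24), -1) = Mul(-34, -1) = 34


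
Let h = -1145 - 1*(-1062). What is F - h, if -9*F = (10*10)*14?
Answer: -653/9 ≈ -72.556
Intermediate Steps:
F = -1400/9 (F = -10*10*14/9 = -100*14/9 = -⅑*1400 = -1400/9 ≈ -155.56)
h = -83 (h = -1145 + 1062 = -83)
F - h = -1400/9 - 1*(-83) = -1400/9 + 83 = -653/9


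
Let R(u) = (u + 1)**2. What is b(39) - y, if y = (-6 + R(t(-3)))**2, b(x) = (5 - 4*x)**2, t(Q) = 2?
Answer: 22792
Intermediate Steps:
R(u) = (1 + u)**2
y = 9 (y = (-6 + (1 + 2)**2)**2 = (-6 + 3**2)**2 = (-6 + 9)**2 = 3**2 = 9)
b(39) - y = (-5 + 4*39)**2 - 1*9 = (-5 + 156)**2 - 9 = 151**2 - 9 = 22801 - 9 = 22792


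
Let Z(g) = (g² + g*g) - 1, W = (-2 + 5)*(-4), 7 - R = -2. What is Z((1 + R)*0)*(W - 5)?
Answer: 17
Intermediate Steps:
R = 9 (R = 7 - 1*(-2) = 7 + 2 = 9)
W = -12 (W = 3*(-4) = -12)
Z(g) = -1 + 2*g² (Z(g) = (g² + g²) - 1 = 2*g² - 1 = -1 + 2*g²)
Z((1 + R)*0)*(W - 5) = (-1 + 2*((1 + 9)*0)²)*(-12 - 5) = (-1 + 2*(10*0)²)*(-17) = (-1 + 2*0²)*(-17) = (-1 + 2*0)*(-17) = (-1 + 0)*(-17) = -1*(-17) = 17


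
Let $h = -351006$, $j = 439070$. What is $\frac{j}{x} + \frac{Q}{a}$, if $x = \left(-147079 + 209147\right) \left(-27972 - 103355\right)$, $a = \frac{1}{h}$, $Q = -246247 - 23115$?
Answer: $\frac{385338717409785348761}{4075602118} \approx 9.4548 \cdot 10^{10}$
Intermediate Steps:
$Q = -269362$
$a = - \frac{1}{351006}$ ($a = \frac{1}{-351006} = - \frac{1}{351006} \approx -2.849 \cdot 10^{-6}$)
$x = -8151204236$ ($x = 62068 \left(-131327\right) = -8151204236$)
$\frac{j}{x} + \frac{Q}{a} = \frac{439070}{-8151204236} - \frac{269362}{- \frac{1}{351006}} = 439070 \left(- \frac{1}{8151204236}\right) - -94547678172 = - \frac{219535}{4075602118} + 94547678172 = \frac{385338717409785348761}{4075602118}$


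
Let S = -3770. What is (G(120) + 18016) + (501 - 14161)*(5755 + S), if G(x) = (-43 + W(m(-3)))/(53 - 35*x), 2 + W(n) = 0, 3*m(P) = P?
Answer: -112371607303/4147 ≈ -2.7097e+7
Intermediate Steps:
m(P) = P/3
W(n) = -2 (W(n) = -2 + 0 = -2)
G(x) = -45/(53 - 35*x) (G(x) = (-43 - 2)/(53 - 35*x) = -45/(53 - 35*x))
(G(120) + 18016) + (501 - 14161)*(5755 + S) = (45/(-53 + 35*120) + 18016) + (501 - 14161)*(5755 - 3770) = (45/(-53 + 4200) + 18016) - 13660*1985 = (45/4147 + 18016) - 27115100 = 74712397/4147 - 27115100 = -112371607303/4147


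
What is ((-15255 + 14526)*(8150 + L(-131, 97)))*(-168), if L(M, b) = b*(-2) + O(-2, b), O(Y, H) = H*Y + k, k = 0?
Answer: 950627664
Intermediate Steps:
O(Y, H) = H*Y (O(Y, H) = H*Y + 0 = H*Y)
L(M, b) = -4*b (L(M, b) = b*(-2) + b*(-2) = -2*b - 2*b = -4*b)
((-15255 + 14526)*(8150 + L(-131, 97)))*(-168) = ((-15255 + 14526)*(8150 - 4*97))*(-168) = -729*(8150 - 388)*(-168) = -729*7762*(-168) = -5658498*(-168) = 950627664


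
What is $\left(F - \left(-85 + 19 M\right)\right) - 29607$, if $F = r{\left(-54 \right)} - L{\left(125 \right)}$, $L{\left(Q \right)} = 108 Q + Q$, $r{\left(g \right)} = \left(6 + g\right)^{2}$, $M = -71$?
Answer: $-39494$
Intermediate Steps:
$L{\left(Q \right)} = 109 Q$
$F = -11321$ ($F = \left(6 - 54\right)^{2} - 109 \cdot 125 = \left(-48\right)^{2} - 13625 = 2304 - 13625 = -11321$)
$\left(F - \left(-85 + 19 M\right)\right) - 29607 = \left(-11321 + \left(\left(-19\right) \left(-71\right) + 85\right)\right) - 29607 = \left(-11321 + \left(1349 + 85\right)\right) - 29607 = \left(-11321 + 1434\right) - 29607 = -9887 - 29607 = -39494$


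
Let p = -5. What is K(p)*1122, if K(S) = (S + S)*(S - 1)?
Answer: 67320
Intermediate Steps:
K(S) = 2*S*(-1 + S) (K(S) = (2*S)*(-1 + S) = 2*S*(-1 + S))
K(p)*1122 = (2*(-5)*(-1 - 5))*1122 = (2*(-5)*(-6))*1122 = 60*1122 = 67320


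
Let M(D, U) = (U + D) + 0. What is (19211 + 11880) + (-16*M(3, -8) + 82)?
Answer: 31253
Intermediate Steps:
M(D, U) = D + U (M(D, U) = (D + U) + 0 = D + U)
(19211 + 11880) + (-16*M(3, -8) + 82) = (19211 + 11880) + (-16*(3 - 8) + 82) = 31091 + (-16*(-5) + 82) = 31091 + (80 + 82) = 31091 + 162 = 31253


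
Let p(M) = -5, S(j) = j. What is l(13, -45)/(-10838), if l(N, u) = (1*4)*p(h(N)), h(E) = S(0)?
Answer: 10/5419 ≈ 0.0018454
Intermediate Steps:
h(E) = 0
l(N, u) = -20 (l(N, u) = (1*4)*(-5) = 4*(-5) = -20)
l(13, -45)/(-10838) = -20/(-10838) = -20*(-1/10838) = 10/5419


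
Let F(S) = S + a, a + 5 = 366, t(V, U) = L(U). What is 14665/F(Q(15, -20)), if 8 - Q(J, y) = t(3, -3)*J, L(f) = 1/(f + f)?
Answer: 29330/743 ≈ 39.475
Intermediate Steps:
L(f) = 1/(2*f)
t(V, U) = 1/(2*U)
Q(J, y) = 8 + J/6 (Q(J, y) = 8 - (1/2)/(-3)*J = 8 - (1/2)*(-1/3)*J = 8 - (-1)*J/6 = 8 + J/6)
a = 361 (a = -5 + 366 = 361)
F(S) = 361 + S (F(S) = S + 361 = 361 + S)
14665/F(Q(15, -20)) = 14665/(361 + (8 + (1/6)*15)) = 14665/(361 + (8 + 5/2)) = 14665/(361 + 21/2) = 14665/(743/2) = 14665*(2/743) = 29330/743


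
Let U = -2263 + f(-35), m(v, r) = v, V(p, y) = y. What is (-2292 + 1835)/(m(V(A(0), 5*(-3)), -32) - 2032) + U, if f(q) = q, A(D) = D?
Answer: -4703549/2047 ≈ -2297.8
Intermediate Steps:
U = -2298 (U = -2263 - 35 = -2298)
(-2292 + 1835)/(m(V(A(0), 5*(-3)), -32) - 2032) + U = (-2292 + 1835)/(5*(-3) - 2032) - 2298 = -457/(-15 - 2032) - 2298 = -457/(-2047) - 2298 = -457*(-1/2047) - 2298 = 457/2047 - 2298 = -4703549/2047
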